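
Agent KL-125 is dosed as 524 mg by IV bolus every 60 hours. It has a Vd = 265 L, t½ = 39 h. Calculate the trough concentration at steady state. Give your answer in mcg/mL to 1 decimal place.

Over one 60-h interval, 60/39 ≈ 1.5385 half-lives elapse, leaving f ≈ 0.3443 of each dose.
Accumulation ratio R = 1/(1 − f) ≈ 1/0.6557 ≈ 1.5251.
Each bolus raises the concentration by D/Vd = 524/265 ≈ 1.977 mcg/mL.
Cmax,ss = C₀/(1 − f) ≈ 1.977/0.6557 ≈ 3.015 mcg/mL.
Steady-state trough Cmin,ss = Cmax,ss·f ≈ 3.015 × 0.3443 ≈ 1.038 mcg/mL.

1.0 mcg/mL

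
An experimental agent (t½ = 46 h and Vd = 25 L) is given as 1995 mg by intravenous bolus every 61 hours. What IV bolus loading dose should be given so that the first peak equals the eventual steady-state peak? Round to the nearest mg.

f = (1/2)^(61/46) ≈ 0.398849; accumulation ratio R = 1/(1−f) ≈ 1.66348.
Loading dose to hit Cmax,ss on first dose: D_load = D_maint·R ≈ 1995 × 1.66348 ≈ 3318.64 mg.

3319 mg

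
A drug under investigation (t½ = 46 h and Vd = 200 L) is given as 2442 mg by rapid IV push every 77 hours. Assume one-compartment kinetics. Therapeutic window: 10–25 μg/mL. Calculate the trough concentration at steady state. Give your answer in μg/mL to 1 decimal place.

Over one 77-h interval, 77/46 ≈ 1.6739 half-lives elapse, leaving f ≈ 0.3134 of each dose.
Each bolus raises the concentration by D/Vd = 2442/200 ≈ 12.210 μg/mL.
Steady-state trough Cmin,ss = C₀·f/(1−f) ≈ 12.210 × 0.3134/0.6866 ≈ 5.573 μg/mL.
Trough 5.6 μg/mL vs MEC 10 μg/mL: subtherapeutic.

5.6 μg/mL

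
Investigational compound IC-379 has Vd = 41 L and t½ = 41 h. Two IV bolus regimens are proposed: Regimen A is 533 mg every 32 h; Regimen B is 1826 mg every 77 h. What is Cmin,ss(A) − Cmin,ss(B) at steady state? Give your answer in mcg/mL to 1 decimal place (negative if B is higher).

1.5 mcg/mL

Regimen A: f = (1/2)^(32/41) ≈ 0.5822; Cmin,ss = (533/41)·f/(1−f) ≈ 18.115 mcg/mL.
Regimen B: f = (1/2)^(77/41) ≈ 0.2721; Cmin,ss = (1826/41)·f/(1−f) ≈ 16.648 mcg/mL.
Difference ≈ 18.115 − 16.648 ≈ 1.467 mcg/mL.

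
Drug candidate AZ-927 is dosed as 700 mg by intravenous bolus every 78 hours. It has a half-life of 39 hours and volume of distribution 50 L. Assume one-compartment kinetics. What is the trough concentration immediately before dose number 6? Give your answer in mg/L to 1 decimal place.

f = (1/2)^(τ/t½) = (1/2)^(78/39) ≈ 0.2500.
C₀ = D/Vd = 700/50 ≈ 14.000 mg/L.
Before the 6th dose, 5 doses have been given. Superposition: Cmin = C₀·(f + f² + … + f^5).
≈ 14.000 × (0.2500 + 0.0625 + 0.0156 + 0.0039 + 0.0010) ≈ 14.000 × 0.3330 ≈ 4.662 mg/L.

4.7 mg/L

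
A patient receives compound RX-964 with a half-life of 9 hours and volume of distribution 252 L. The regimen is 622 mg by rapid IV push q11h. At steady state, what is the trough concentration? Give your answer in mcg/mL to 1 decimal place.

1.9 mcg/mL

k = ln2/t½ = ln2/9 ≈ 0.077016 h⁻¹; fraction remaining f = e^(−kτ) = e^(−0.077016×11) ≈ 0.4286.
Each bolus raises the concentration by D/Vd = 622/252 ≈ 2.468 mcg/mL.
Steady-state trough Cmin,ss = C₀·f/(1−f) ≈ 2.468 × 0.4286/0.5714 ≈ 1.851 mcg/mL.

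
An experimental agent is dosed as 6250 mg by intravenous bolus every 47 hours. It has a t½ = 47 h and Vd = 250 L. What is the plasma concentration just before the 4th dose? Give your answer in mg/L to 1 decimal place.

21.9 mg/L

f = (1/2)^(τ/t½) = (1/2)^(47/47) ≈ 0.5000.
C₀ = D/Vd = 6250/250 ≈ 25.000 mg/L.
Before the 4th dose, 3 doses have been given. Superposition: Cmin = C₀·(f + f² + … + f^3).
≈ 25.000 × (0.5000 + 0.2500 + 0.1250) ≈ 25.000 × 0.8750 ≈ 21.875 mg/L.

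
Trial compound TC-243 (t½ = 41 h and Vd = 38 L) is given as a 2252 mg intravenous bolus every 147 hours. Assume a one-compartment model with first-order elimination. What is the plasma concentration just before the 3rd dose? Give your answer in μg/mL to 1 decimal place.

f = (1/2)^(τ/t½) = (1/2)^(147/41) ≈ 0.0833.
C₀ = D/Vd = 2252/38 ≈ 59.263 μg/mL.
Before the 3rd dose, 2 doses have been given. Superposition: Cmin = C₀·(f + f²).
≈ 59.263 × (0.0833 + 0.0069) ≈ 59.263 × 0.0902 ≈ 5.346 μg/mL.

5.3 μg/mL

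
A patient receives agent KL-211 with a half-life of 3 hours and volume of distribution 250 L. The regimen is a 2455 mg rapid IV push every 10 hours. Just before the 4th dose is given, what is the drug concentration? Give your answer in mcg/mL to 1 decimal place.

1.1 mcg/mL

f = (1/2)^(τ/t½) = (1/2)^(10/3) ≈ 0.0992.
C₀ = D/Vd = 2455/250 ≈ 9.820 mcg/mL.
Before the 4th dose, 3 doses have been given. Superposition: Cmin = C₀·(f + f² + … + f^3).
≈ 9.820 × (0.0992 + 0.0098 + 0.0010) ≈ 9.820 × 0.1100 ≈ 1.080 mcg/mL.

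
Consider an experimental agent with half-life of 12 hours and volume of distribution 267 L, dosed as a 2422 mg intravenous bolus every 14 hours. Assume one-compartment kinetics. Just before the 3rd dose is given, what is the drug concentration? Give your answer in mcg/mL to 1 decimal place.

5.8 mcg/mL

f = (1/2)^(τ/t½) = (1/2)^(14/12) ≈ 0.4454.
C₀ = D/Vd = 2422/267 ≈ 9.071 mcg/mL.
Before the 3rd dose, 2 doses have been given. Superposition: Cmin = C₀·(f + f²).
≈ 9.071 × (0.4454 + 0.1984) ≈ 9.071 × 0.6438 ≈ 5.840 mcg/mL.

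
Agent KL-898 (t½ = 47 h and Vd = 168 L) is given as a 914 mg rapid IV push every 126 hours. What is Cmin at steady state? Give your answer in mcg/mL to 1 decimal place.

1.0 mcg/mL

k = ln2/t½ = ln2/47 ≈ 0.014748 h⁻¹; fraction remaining f = e^(−kτ) = e^(−0.014748×126) ≈ 0.1559.
At steady state, accumulation factor R = 1/(1 − e^(−kτ)) ≈ 1.1847.
Single-dose peak C₀ = D/Vd = 914/168 ≈ 5.440 mcg/mL.
Steady-state peak Cmax,ss = C₀·R ≈ 5.440 × 1.1847 ≈ 6.445 mcg/mL.
Steady-state trough Cmin,ss = Cmax,ss·f ≈ 6.445 × 0.1559 ≈ 1.005 mcg/mL.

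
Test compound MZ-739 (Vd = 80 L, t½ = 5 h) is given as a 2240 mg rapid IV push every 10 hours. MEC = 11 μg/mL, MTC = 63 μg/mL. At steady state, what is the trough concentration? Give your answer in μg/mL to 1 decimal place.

9.3 μg/mL

The dosing interval is 2 half-lives, so f = 2^(−2) = 0.25.
Accumulation ratio R = 1/(1 − f) = 1/0.75 = 4/3.
Single-dose peak C₀ = D/Vd = 2240/80 = 28 μg/mL.
Steady-state peak Cmax,ss = C₀·R = 28 × 4/3 ≈ 37.333 μg/mL.
Steady-state trough Cmin,ss = Cmax,ss·f ≈ 37.333 × 0.25 ≈ 9.333 μg/mL.
Trough 9.3 μg/mL vs MEC 11 μg/mL: subtherapeutic.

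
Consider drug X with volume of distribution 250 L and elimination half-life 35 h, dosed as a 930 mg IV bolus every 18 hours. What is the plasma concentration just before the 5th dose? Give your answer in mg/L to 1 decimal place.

f = (1/2)^(τ/t½) = (1/2)^(18/35) ≈ 0.7001.
C₀ = D/Vd = 930/250 ≈ 3.720 mg/L.
Before the 5th dose, 4 doses have been given. Superposition: Cmin = C₀·(f + f² + … + f^4).
≈ 3.720 × (0.7001 + 0.4901 + 0.3431 + 0.2402) ≈ 3.720 × 1.7735 ≈ 6.597 mg/L.

6.6 mg/L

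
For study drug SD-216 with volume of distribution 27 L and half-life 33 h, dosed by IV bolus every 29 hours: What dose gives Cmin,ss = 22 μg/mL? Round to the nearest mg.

498 mg

τ/t½ = 29/33 ≈ 0.87879, so f = (1/2)^(29/33) ≈ 0.543824.
Cmin,ss = (D/Vd)·f/(1−f), so D = Cmin,ss·Vd·(1−f)/f.
D = 22 × 27 × (1−f)/f ≈ 22 × 27 × 0.83883 ≈ 498.27 mg.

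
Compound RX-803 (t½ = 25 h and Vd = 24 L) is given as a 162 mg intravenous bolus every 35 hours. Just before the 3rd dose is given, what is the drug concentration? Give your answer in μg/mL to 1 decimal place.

3.5 μg/mL

f = (1/2)^(τ/t½) = (1/2)^(35/25) ≈ 0.3789.
C₀ = D/Vd = 162/24 ≈ 6.750 μg/mL.
Before the 3rd dose, 2 doses have been given. Superposition: Cmin = C₀·(f + f²).
≈ 6.750 × (0.3789 + 0.1436) ≈ 6.750 × 0.5225 ≈ 3.527 μg/mL.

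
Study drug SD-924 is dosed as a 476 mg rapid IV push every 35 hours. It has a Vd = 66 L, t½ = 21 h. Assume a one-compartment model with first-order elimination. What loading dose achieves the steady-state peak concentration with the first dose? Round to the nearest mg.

695 mg

f = (1/2)^(35/21) ≈ 0.314980; accumulation ratio R = 1/(1−f) ≈ 1.45981.
Loading dose to hit Cmax,ss on first dose: D_load = D_maint·R ≈ 476 × 1.45981 ≈ 694.87 mg.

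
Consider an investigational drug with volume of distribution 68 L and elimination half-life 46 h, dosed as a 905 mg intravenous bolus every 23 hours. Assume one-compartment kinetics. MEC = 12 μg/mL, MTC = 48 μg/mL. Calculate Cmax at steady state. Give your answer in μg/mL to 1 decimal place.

k = ln2/t½ = ln2/46 ≈ 0.015068 h⁻¹; fraction remaining f = e^(−kτ) = e^(−0.015068×23) ≈ 0.7071.
At steady state, accumulation factor R = 1/(1 − e^(−kτ)) ≈ 3.4141.
Each bolus raises the concentration by D/Vd = 905/68 ≈ 13.309 μg/mL.
Cmax,ss = C₀/(1 − f) ≈ 13.309/0.2929 ≈ 45.439 μg/mL.
Peak 45.4 μg/mL vs MTC 48 μg/mL: below toxic threshold.

45.4 μg/mL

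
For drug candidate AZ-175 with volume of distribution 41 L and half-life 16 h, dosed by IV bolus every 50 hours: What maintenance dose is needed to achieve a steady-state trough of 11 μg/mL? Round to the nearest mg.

3484 mg

τ/t½ = 50/16 ≈ 3.125, so f = (1/2)^(50/16) ≈ 0.114626.
Cmin,ss = (D/Vd)·f/(1−f), so D = Cmin,ss·Vd·(1−f)/f.
D = 11 × 41 × (1−f)/f ≈ 11 × 41 × 7.72402 ≈ 3483.53 mg.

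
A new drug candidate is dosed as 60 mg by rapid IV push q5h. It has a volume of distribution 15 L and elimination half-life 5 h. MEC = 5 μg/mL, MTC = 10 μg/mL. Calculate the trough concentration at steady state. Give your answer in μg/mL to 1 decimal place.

4.0 μg/mL

τ = 5 h = 1 half-life, so f = (1/2)^1 = 0.5.
At steady state, R = 1/(1 − 0.5) = 2/1.
Single-dose peak C₀ = D/Vd = 60/15 = 4 μg/mL.
Steady-state peak Cmax,ss = C₀·R = 4 × 2/1 ≈ 8.000 μg/mL.
Steady-state trough Cmin,ss = Cmax,ss·f ≈ 8.000 × 0.5 ≈ 4.000 μg/mL.
Trough 4.0 μg/mL vs MEC 5 μg/mL: subtherapeutic.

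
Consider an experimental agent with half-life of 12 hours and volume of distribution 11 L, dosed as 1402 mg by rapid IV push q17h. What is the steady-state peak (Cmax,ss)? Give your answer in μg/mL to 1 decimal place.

k = ln2/t½ = ln2/12 ≈ 0.057762 h⁻¹; fraction remaining f = e^(−kτ) = e^(−0.057762×17) ≈ 0.3746.
Accumulation ratio R = 1/(1 − f) ≈ 1/0.6254 ≈ 1.5990.
Each bolus raises the concentration by D/Vd = 1402/11 ≈ 127.455 μg/mL.
Steady-state peak Cmax,ss = C₀·R ≈ 127.455 × 1.5990 ≈ 203.801 μg/mL.

203.8 μg/mL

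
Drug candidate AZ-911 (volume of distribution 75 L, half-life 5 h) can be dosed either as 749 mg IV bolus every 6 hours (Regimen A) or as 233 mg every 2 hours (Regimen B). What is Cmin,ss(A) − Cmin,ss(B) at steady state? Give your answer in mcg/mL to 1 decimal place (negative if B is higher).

-2.0 mcg/mL

Regimen A: f = (1/2)^(6/5) ≈ 0.4353; Cmin,ss = (749/75)·f/(1−f) ≈ 7.698 mcg/mL.
Regimen B: f = (1/2)^(2/5) ≈ 0.7579; Cmin,ss = (233/75)·f/(1−f) ≈ 9.725 mcg/mL.
Difference ≈ 7.698 − 9.725 ≈ -2.027 mcg/mL.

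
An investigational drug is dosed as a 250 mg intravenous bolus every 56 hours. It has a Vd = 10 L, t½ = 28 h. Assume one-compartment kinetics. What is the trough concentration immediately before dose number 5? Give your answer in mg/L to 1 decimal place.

f = (1/2)^(τ/t½) = (1/2)^(56/28) ≈ 0.2500.
C₀ = D/Vd = 250/10 ≈ 25.000 mg/L.
Before the 5th dose, 4 doses have been given. Superposition: Cmin = C₀·(f + f² + … + f^4).
≈ 25.000 × (0.2500 + 0.0625 + 0.0156 + 0.0039) ≈ 25.000 × 0.3320 ≈ 8.300 mg/L.

8.3 mg/L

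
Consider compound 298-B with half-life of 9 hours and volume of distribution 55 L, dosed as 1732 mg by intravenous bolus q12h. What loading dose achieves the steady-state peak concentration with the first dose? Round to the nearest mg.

f = (1/2)^(12/9) ≈ 0.396850; accumulation ratio R = 1/(1−f) ≈ 1.65796.
Loading dose to hit Cmax,ss on first dose: D_load = D_maint·R ≈ 1732 × 1.65796 ≈ 2871.59 mg.

2872 mg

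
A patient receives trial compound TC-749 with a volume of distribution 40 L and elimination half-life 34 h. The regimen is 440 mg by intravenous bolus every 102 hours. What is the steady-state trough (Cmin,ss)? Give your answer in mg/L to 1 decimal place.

1.6 mg/L

τ = 102 h = 3 half-lives, so f = (1/2)^3 = 0.125.
Accumulation ratio R = 1/(1 − f) = 1/0.875 = 8/7.
Single-dose peak C₀ = D/Vd = 440/40 = 11 mg/L.
Steady-state peak Cmax,ss = C₀·R = 11 × 8/7 ≈ 12.571 mg/L.
Steady-state trough Cmin,ss = Cmax,ss·f ≈ 12.571 × 0.125 ≈ 1.571 mg/L.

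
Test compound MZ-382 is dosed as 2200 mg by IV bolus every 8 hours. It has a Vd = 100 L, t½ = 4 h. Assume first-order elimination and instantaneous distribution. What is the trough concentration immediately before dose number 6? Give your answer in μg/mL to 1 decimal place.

f = (1/2)^(τ/t½) = (1/2)^(8/4) ≈ 0.2500.
C₀ = D/Vd = 2200/100 ≈ 22.000 μg/mL.
Before the 6th dose, 5 doses have been given. Superposition: Cmin = C₀·(f + f² + … + f^5).
≈ 22.000 × (0.2500 + 0.0625 + 0.0156 + 0.0039 + 0.0010) ≈ 22.000 × 0.3330 ≈ 7.326 μg/mL.

7.3 μg/mL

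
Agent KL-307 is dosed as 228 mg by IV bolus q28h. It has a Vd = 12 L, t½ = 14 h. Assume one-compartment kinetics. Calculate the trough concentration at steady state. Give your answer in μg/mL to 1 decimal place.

6.3 μg/mL

τ = 28 h = 2 half-lives, so f = (1/2)^2 = 0.25.
At steady state, R = 1/(1 − 0.25) = 4/3.
Single-dose peak C₀ = D/Vd = 228/12 = 19 μg/mL.
Steady-state peak Cmax,ss = C₀·R = 19 × 4/3 ≈ 25.333 μg/mL.
Steady-state trough Cmin,ss = Cmax,ss·f ≈ 25.333 × 0.25 ≈ 6.333 μg/mL.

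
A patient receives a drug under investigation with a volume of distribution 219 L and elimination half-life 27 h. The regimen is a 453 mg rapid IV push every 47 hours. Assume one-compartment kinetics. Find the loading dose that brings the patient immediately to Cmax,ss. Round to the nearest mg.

646 mg

f = (1/2)^(47/27) ≈ 0.299216; accumulation ratio R = 1/(1−f) ≈ 1.42697.
Loading dose to hit Cmax,ss on first dose: D_load = D_maint·R ≈ 453 × 1.42697 ≈ 646.42 mg.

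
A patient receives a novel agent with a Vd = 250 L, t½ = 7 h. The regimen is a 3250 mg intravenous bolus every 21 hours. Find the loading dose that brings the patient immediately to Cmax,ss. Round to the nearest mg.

3714 mg

f = (1/2)^(21/7) ≈ 0.125000; accumulation ratio R = 1/(1−f) ≈ 1.14286.
Loading dose to hit Cmax,ss on first dose: D_load = D_maint·R ≈ 3250 × 1.14286 ≈ 3714.30 mg.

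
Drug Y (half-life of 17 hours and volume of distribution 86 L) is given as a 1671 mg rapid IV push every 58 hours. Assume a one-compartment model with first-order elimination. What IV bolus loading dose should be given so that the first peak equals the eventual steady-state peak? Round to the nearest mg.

f = (1/2)^(58/17) ≈ 0.093963; accumulation ratio R = 1/(1−f) ≈ 1.10371.
Loading dose to hit Cmax,ss on first dose: D_load = D_maint·R ≈ 1671 × 1.10371 ≈ 1844.30 mg.

1844 mg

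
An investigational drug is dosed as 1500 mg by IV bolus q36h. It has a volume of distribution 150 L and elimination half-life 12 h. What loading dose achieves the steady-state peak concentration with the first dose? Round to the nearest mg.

1714 mg

f = (1/2)^(36/12) ≈ 0.125000; accumulation ratio R = 1/(1−f) ≈ 1.14286.
Loading dose to hit Cmax,ss on first dose: D_load = D_maint·R ≈ 1500 × 1.14286 ≈ 1714.29 mg.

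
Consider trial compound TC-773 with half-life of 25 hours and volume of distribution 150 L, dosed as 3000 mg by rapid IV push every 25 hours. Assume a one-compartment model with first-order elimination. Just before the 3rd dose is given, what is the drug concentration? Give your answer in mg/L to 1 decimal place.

15.0 mg/L

f = (1/2)^(τ/t½) = (1/2)^(25/25) ≈ 0.5000.
C₀ = D/Vd = 3000/150 ≈ 20.000 mg/L.
Before the 3rd dose, 2 doses have been given. Superposition: Cmin = C₀·(f + f²).
≈ 20.000 × (0.5000 + 0.2500) ≈ 20.000 × 0.7500 ≈ 15.000 mg/L.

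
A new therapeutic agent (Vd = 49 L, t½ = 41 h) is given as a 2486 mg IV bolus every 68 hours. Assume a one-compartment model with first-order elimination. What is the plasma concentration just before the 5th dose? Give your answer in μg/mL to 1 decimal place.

f = (1/2)^(τ/t½) = (1/2)^(68/41) ≈ 0.3168.
C₀ = D/Vd = 2486/49 ≈ 50.735 μg/mL.
Before the 5th dose, 4 doses have been given. Superposition: Cmin = C₀·(f + f² + … + f^4).
≈ 50.735 × (0.3168 + 0.1004 + 0.0318 + 0.0101) ≈ 50.735 × 0.4591 ≈ 23.292 μg/mL.

23.3 μg/mL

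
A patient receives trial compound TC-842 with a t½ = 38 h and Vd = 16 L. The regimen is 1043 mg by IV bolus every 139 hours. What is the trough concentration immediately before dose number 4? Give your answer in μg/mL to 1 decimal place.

f = (1/2)^(τ/t½) = (1/2)^(139/38) ≈ 0.0792.
C₀ = D/Vd = 1043/16 ≈ 65.188 μg/mL.
Before the 4th dose, 3 doses have been given. Superposition: Cmin = C₀·(f + f² + … + f^3).
≈ 65.188 × (0.0792 + 0.0063 + 0.0005) ≈ 65.188 × 0.0860 ≈ 5.606 μg/mL.

5.6 μg/mL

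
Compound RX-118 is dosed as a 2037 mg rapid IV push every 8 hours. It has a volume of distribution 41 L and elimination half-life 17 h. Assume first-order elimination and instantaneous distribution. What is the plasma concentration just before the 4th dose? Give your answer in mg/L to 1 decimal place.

80.4 mg/L

f = (1/2)^(τ/t½) = (1/2)^(8/17) ≈ 0.7217.
C₀ = D/Vd = 2037/41 ≈ 49.683 mg/L.
Before the 4th dose, 3 doses have been given. Superposition: Cmin = C₀·(f + f² + … + f^3).
≈ 49.683 × (0.7217 + 0.5209 + 0.3759) ≈ 49.683 × 1.6185 ≈ 80.412 mg/L.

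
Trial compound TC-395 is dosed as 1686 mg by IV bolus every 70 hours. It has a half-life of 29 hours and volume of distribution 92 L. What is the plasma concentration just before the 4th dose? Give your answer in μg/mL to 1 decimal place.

f = (1/2)^(τ/t½) = (1/2)^(70/29) ≈ 0.1877.
C₀ = D/Vd = 1686/92 ≈ 18.326 μg/mL.
Before the 4th dose, 3 doses have been given. Superposition: Cmin = C₀·(f + f² + … + f^3).
≈ 18.326 × (0.1877 + 0.0352 + 0.0066) ≈ 18.326 × 0.2295 ≈ 4.206 μg/mL.

4.2 μg/mL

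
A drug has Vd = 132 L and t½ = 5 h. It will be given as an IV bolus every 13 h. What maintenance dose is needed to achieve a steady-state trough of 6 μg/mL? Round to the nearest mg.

τ/t½ = 13/5 ≈ 2.6, so f = (1/2)^(13/5) ≈ 0.164938.
Cmin,ss = (D/Vd)·f/(1−f), so D = Cmin,ss·Vd·(1−f)/f.
D = 6 × 132 × (1−f)/f ≈ 6 × 132 × 5.06288 ≈ 4009.80 mg.

4010 mg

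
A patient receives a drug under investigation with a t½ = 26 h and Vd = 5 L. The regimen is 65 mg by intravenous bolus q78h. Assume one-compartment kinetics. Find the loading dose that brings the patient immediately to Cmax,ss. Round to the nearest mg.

f = (1/2)^(78/26) ≈ 0.125000; accumulation ratio R = 1/(1−f) ≈ 1.14286.
Loading dose to hit Cmax,ss on first dose: D_load = D_maint·R ≈ 65 × 1.14286 ≈ 74.29 mg.

74 mg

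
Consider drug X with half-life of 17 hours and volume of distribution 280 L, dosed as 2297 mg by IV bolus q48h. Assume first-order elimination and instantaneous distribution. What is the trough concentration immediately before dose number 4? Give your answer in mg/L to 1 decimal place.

f = (1/2)^(τ/t½) = (1/2)^(48/17) ≈ 0.1413.
C₀ = D/Vd = 2297/280 ≈ 8.204 mg/L.
Before the 4th dose, 3 doses have been given. Superposition: Cmin = C₀·(f + f² + … + f^3).
≈ 8.204 × (0.1413 + 0.0200 + 0.0028) ≈ 8.204 × 0.1641 ≈ 1.346 mg/L.

1.3 mg/L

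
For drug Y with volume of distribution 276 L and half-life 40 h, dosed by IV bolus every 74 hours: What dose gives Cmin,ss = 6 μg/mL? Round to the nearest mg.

τ/t½ = 74/40 ≈ 1.85, so f = (1/2)^(74/40) ≈ 0.277392.
Cmin,ss = (D/Vd)·f/(1−f), so D = Cmin,ss·Vd·(1−f)/f.
D = 6 × 276 × (1−f)/f ≈ 6 × 276 × 2.60501 ≈ 4313.90 mg.

4314 mg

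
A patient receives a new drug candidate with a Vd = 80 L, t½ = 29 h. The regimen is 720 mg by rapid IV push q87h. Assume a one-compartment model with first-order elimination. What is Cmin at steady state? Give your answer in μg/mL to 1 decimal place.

1.3 μg/mL

τ = 87 h = 3 half-lives, so f = (1/2)^3 = 0.125.
Accumulation ratio R = 1/(1 − f) = 1/0.875 = 8/7.
Single-dose peak C₀ = D/Vd = 720/80 = 9 μg/mL.
Steady-state peak Cmax,ss = C₀·R = 9 × 8/7 ≈ 10.286 μg/mL.
Steady-state trough Cmin,ss = Cmax,ss·f ≈ 10.286 × 0.125 ≈ 1.286 μg/mL.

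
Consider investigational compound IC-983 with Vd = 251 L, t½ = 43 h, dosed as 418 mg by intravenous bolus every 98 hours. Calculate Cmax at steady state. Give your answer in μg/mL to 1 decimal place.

Over one 98-h interval, 98/43 ≈ 2.2791 half-lives elapse, leaving f ≈ 0.2060 of each dose.
At steady state, accumulation factor R = 1/(1 − e^(−kτ)) ≈ 1.2594.
Single-dose peak C₀ = D/Vd = 418/251 ≈ 1.665 μg/mL.
Steady-state peak Cmax,ss = C₀·R ≈ 1.665 × 1.2594 ≈ 2.097 μg/mL.

2.1 μg/mL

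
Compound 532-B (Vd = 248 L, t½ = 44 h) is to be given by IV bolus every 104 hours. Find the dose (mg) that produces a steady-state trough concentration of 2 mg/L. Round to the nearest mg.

τ/t½ = 104/44 ≈ 2.3636, so f = (1/2)^(104/44) ≈ 0.194301.
Cmin,ss = (D/Vd)·f/(1−f), so D = Cmin,ss·Vd·(1−f)/f.
D = 2 × 248 × (1−f)/f ≈ 2 × 248 × 4.14665 ≈ 2056.74 mg.

2057 mg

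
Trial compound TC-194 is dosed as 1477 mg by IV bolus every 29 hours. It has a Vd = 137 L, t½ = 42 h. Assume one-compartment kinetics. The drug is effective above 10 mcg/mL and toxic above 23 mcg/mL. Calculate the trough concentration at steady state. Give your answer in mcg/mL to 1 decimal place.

17.6 mcg/mL

τ/t½ = 29/42 ≈ 0.69048, so fraction remaining f = (1/2)^(29/42) ≈ 0.6196.
At steady state, accumulation factor R = 1/(1 − e^(−kτ)) ≈ 2.6288.
Single-dose peak C₀ = D/Vd = 1477/137 ≈ 10.781 mcg/mL.
Steady-state peak Cmax,ss = C₀·R ≈ 10.781 × 2.6288 ≈ 28.341 mcg/mL.
One interval later, Cmin,ss = Cmax,ss·e^(−kτ) ≈ 28.341 × 0.6196 ≈ 17.560 mcg/mL.
Trough 17.6 mcg/mL vs MEC 10 mcg/mL: adequate.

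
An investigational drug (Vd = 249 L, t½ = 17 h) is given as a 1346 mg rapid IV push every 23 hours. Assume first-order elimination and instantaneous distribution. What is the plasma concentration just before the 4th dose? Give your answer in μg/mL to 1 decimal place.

f = (1/2)^(τ/t½) = (1/2)^(23/17) ≈ 0.3915.
C₀ = D/Vd = 1346/249 ≈ 5.406 μg/mL.
Before the 4th dose, 3 doses have been given. Superposition: Cmin = C₀·(f + f² + … + f^3).
≈ 5.406 × (0.3915 + 0.1533 + 0.0600) ≈ 5.406 × 0.6048 ≈ 3.270 μg/mL.

3.3 μg/mL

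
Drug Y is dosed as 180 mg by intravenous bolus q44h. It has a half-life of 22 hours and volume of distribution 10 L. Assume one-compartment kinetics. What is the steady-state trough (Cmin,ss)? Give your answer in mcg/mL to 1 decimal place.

6.0 mcg/mL

τ = 44 h = 2 half-lives, so f = (1/2)^2 = 0.25.
At steady state, R = 1/(1 − 0.25) = 4/3.
Single-dose peak C₀ = D/Vd = 180/10 = 18 mcg/mL.
Steady-state peak Cmax,ss = C₀·R = 18 × 4/3 ≈ 24.000 mcg/mL.
Steady-state trough Cmin,ss = Cmax,ss·f ≈ 24.000 × 0.25 ≈ 6.000 mcg/mL.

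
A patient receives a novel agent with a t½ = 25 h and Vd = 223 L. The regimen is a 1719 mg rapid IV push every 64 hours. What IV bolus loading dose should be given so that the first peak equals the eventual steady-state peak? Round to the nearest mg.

2070 mg

f = (1/2)^(64/25) ≈ 0.169576; accumulation ratio R = 1/(1−f) ≈ 1.20420.
Loading dose to hit Cmax,ss on first dose: D_load = D_maint·R ≈ 1719 × 1.20420 ≈ 2070.02 mg.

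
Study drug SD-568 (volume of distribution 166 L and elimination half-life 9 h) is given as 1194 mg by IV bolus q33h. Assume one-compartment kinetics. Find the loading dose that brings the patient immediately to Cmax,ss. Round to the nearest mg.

f = (1/2)^(33/9) ≈ 0.078745; accumulation ratio R = 1/(1−f) ≈ 1.08548.
Loading dose to hit Cmax,ss on first dose: D_load = D_maint·R ≈ 1194 × 1.08548 ≈ 1296.06 mg.

1296 mg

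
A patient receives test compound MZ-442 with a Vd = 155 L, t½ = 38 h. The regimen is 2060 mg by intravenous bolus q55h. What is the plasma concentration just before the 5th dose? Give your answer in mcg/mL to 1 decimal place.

7.6 mcg/mL

f = (1/2)^(τ/t½) = (1/2)^(55/38) ≈ 0.3667.
C₀ = D/Vd = 2060/155 ≈ 13.290 mcg/mL.
Before the 5th dose, 4 doses have been given. Superposition: Cmin = C₀·(f + f² + … + f^4).
≈ 13.290 × (0.3667 + 0.1345 + 0.0493 + 0.0181) ≈ 13.290 × 0.5686 ≈ 7.557 mcg/mL.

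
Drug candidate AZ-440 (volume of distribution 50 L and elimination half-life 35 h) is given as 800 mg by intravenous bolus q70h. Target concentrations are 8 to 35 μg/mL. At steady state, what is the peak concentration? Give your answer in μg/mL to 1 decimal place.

21.3 μg/mL

The dosing interval is 2 half-lives, so f = 2^(−2) = 0.25.
At steady state, R = 1/(1 − 0.25) = 4/3.
Single-dose peak C₀ = D/Vd = 800/50 = 16 μg/mL.
Steady-state peak Cmax,ss = C₀·R = 16 × 4/3 ≈ 21.333 μg/mL.
Peak 21.3 μg/mL vs MTC 35 μg/mL: below toxic threshold.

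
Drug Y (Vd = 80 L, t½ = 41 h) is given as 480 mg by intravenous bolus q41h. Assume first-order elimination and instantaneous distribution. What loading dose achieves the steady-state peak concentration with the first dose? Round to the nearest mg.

f = (1/2)^(41/41) ≈ 0.500000; accumulation ratio R = 1/(1−f) ≈ 2.00000.
Loading dose to hit Cmax,ss on first dose: D_load = D_maint·R ≈ 480 × 2.00000 ≈ 960.00 mg.

960 mg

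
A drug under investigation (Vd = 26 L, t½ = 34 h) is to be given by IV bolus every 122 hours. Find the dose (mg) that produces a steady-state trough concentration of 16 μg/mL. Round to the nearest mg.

4587 mg

τ/t½ = 122/34 ≈ 3.5882, so f = (1/2)^(122/34) ≈ 0.083145.
Cmin,ss = (D/Vd)·f/(1−f), so D = Cmin,ss·Vd·(1−f)/f.
D = 16 × 26 × (1−f)/f ≈ 16 × 26 × 11.02718 ≈ 4587.31 mg.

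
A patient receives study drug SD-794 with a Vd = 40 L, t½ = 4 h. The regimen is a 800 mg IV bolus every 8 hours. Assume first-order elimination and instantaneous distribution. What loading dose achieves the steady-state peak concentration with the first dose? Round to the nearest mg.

1067 mg

f = (1/2)^(8/4) ≈ 0.250000; accumulation ratio R = 1/(1−f) ≈ 1.33333.
Loading dose to hit Cmax,ss on first dose: D_load = D_maint·R ≈ 800 × 1.33333 ≈ 1066.66 mg.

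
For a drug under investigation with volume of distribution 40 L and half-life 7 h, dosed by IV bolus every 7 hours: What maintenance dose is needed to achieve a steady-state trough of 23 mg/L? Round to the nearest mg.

τ/t½ = 7/7 ≈ 1, so f = (1/2)^(7/7) ≈ 0.500000.
Cmin,ss = (D/Vd)·f/(1−f), so D = Cmin,ss·Vd·(1−f)/f.
D = 23 × 40 × (1−f)/f ≈ 23 × 40 × 1.00000 ≈ 920.00 mg.

920 mg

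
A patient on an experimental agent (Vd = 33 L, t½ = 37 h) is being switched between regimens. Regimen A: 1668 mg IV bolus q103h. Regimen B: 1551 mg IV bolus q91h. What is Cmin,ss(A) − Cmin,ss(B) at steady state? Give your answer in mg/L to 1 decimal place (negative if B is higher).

Regimen A: f = (1/2)^(103/37) ≈ 0.1452; Cmin,ss = (1668/33)·f/(1−f) ≈ 8.586 mg/L.
Regimen B: f = (1/2)^(91/37) ≈ 0.1818; Cmin,ss = (1551/33)·f/(1−f) ≈ 10.443 mg/L.
Difference ≈ 8.586 − 10.443 ≈ -1.857 mg/L.

-1.9 mg/L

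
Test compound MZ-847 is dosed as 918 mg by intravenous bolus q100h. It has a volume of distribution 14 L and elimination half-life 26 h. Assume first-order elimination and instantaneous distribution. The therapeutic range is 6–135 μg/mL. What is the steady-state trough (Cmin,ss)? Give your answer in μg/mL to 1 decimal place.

k = ln2/t½ = ln2/26 ≈ 0.026660 h⁻¹; fraction remaining f = e^(−kτ) = e^(−0.026660×100) ≈ 0.0695.
Single-dose peak C₀ = D/Vd = 918/14 ≈ 65.571 μg/mL.
Steady-state trough Cmin,ss = C₀·f/(1−f) ≈ 65.571 × 0.0695/0.9305 ≈ 4.898 μg/mL.
Trough 4.9 μg/mL vs MEC 6 μg/mL: subtherapeutic.

4.9 μg/mL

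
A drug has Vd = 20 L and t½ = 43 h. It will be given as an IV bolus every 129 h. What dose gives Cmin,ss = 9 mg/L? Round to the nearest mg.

τ/t½ = 129/43 ≈ 3, so f = (1/2)^(129/43) ≈ 0.125000.
Cmin,ss = (D/Vd)·f/(1−f), so D = Cmin,ss·Vd·(1−f)/f.
D = 9 × 20 × (1−f)/f ≈ 9 × 20 × 7.00000 ≈ 1260.00 mg.

1260 mg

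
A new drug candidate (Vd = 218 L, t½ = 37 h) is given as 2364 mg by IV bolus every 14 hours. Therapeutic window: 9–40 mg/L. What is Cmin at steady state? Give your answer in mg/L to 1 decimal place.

k = ln2/t½ = ln2/37 ≈ 0.018734 h⁻¹; fraction remaining f = e^(−kτ) = e^(−0.018734×14) ≈ 0.7693.
Each bolus raises the concentration by D/Vd = 2364/218 ≈ 10.844 mg/L.
Steady-state trough Cmin,ss = C₀·f/(1−f) ≈ 10.844 × 0.7693/0.2307 ≈ 36.161 mg/L.
Trough 36.2 mg/L vs MEC 9 mg/L: adequate.

36.2 mg/L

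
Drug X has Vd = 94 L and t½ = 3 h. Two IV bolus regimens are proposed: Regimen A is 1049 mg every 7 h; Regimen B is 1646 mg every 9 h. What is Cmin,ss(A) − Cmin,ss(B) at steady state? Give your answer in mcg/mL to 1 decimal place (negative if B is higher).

0.3 mcg/mL

Regimen A: f = (1/2)^(7/3) ≈ 0.1984; Cmin,ss = (1049/94)·f/(1−f) ≈ 2.762 mcg/mL.
Regimen B: f = (1/2)^(9/3) ≈ 0.1250; Cmin,ss = (1646/94)·f/(1−f) ≈ 2.502 mcg/mL.
Difference ≈ 2.762 − 2.502 ≈ 0.260 mcg/mL.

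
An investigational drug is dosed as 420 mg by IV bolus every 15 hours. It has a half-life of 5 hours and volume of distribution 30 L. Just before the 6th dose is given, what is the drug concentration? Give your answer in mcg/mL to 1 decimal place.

f = (1/2)^(τ/t½) = (1/2)^(15/5) ≈ 0.1250.
C₀ = D/Vd = 420/30 ≈ 14.000 mcg/mL.
Before the 6th dose, 5 doses have been given. Superposition: Cmin = C₀·(f + f² + … + f^5).
≈ 14.000 × (0.1250 + 0.0156 + 0.0020 + 0.0002 + 0.0000) ≈ 14.000 × 0.1428 ≈ 1.999 mcg/mL.

2.0 mcg/mL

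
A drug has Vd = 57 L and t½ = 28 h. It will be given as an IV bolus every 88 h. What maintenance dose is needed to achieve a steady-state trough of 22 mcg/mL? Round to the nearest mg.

9822 mg

τ/t½ = 88/28 ≈ 3.1429, so f = (1/2)^(88/28) ≈ 0.113215.
Cmin,ss = (D/Vd)·f/(1−f), so D = Cmin,ss·Vd·(1−f)/f.
D = 22 × 57 × (1−f)/f ≈ 22 × 57 × 7.83275 ≈ 9822.27 mg.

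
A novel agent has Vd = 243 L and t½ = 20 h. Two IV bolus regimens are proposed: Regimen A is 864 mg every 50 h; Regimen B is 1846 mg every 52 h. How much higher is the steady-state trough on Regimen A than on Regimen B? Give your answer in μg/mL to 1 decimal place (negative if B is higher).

-0.7 μg/mL

Regimen A: f = (1/2)^(50/20) ≈ 0.1768; Cmin,ss = (864/243)·f/(1−f) ≈ 0.764 μg/mL.
Regimen B: f = (1/2)^(52/20) ≈ 0.1649; Cmin,ss = (1846/243)·f/(1−f) ≈ 1.500 μg/mL.
Difference ≈ 0.764 − 1.500 ≈ -0.736 μg/mL.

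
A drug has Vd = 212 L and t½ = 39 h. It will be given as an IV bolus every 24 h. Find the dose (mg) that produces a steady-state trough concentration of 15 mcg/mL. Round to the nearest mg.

τ/t½ = 24/39 ≈ 0.61538, so f = (1/2)^(24/39) ≈ 0.652756.
Cmin,ss = (D/Vd)·f/(1−f), so D = Cmin,ss·Vd·(1−f)/f.
D = 15 × 212 × (1−f)/f ≈ 15 × 212 × 0.53197 ≈ 1691.66 mg.

1692 mg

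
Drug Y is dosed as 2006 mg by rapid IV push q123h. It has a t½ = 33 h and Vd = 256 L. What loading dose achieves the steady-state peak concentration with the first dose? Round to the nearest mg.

2170 mg

f = (1/2)^(123/33) ≈ 0.075506; accumulation ratio R = 1/(1−f) ≈ 1.08167.
Loading dose to hit Cmax,ss on first dose: D_load = D_maint·R ≈ 2006 × 1.08167 ≈ 2169.83 mg.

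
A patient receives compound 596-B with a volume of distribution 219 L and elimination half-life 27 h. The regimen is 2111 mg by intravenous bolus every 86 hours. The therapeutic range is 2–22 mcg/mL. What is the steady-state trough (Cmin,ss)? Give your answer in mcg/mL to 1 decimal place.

1.2 mcg/mL

k = ln2/t½ = ln2/27 ≈ 0.025672 h⁻¹; fraction remaining f = e^(−kτ) = e^(−0.025672×86) ≈ 0.1099.
Single-dose peak C₀ = D/Vd = 2111/219 ≈ 9.639 mcg/mL.
Steady-state trough Cmin,ss = C₀·f/(1−f) ≈ 9.639 × 0.1099/0.8901 ≈ 1.190 mcg/mL.
Trough 1.2 mcg/mL vs MEC 2 mcg/mL: subtherapeutic.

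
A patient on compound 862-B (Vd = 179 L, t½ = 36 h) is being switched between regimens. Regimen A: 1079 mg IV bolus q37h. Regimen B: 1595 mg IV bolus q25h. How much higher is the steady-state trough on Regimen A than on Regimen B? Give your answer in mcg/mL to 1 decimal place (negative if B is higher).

-8.6 mcg/mL

Regimen A: f = (1/2)^(37/36) ≈ 0.4905; Cmin,ss = (1079/179)·f/(1−f) ≈ 5.803 mcg/mL.
Regimen B: f = (1/2)^(25/36) ≈ 0.6179; Cmin,ss = (1595/179)·f/(1−f) ≈ 14.409 mcg/mL.
Difference ≈ 5.803 − 14.409 ≈ -8.606 mcg/mL.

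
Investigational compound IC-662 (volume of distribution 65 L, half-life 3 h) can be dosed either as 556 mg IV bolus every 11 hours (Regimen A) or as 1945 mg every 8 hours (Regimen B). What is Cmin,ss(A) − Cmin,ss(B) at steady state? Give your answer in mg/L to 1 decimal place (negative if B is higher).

Regimen A: f = (1/2)^(11/3) ≈ 0.0787; Cmin,ss = (556/65)·f/(1−f) ≈ 0.731 mg/L.
Regimen B: f = (1/2)^(8/3) ≈ 0.1575; Cmin,ss = (1945/65)·f/(1−f) ≈ 5.594 mg/L.
Difference ≈ 0.731 − 5.594 ≈ -4.863 mg/L.

-4.9 mg/L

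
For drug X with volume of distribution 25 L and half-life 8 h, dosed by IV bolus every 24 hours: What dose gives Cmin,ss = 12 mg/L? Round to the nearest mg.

τ/t½ = 24/8 ≈ 3, so f = (1/2)^(24/8) ≈ 0.125000.
Cmin,ss = (D/Vd)·f/(1−f), so D = Cmin,ss·Vd·(1−f)/f.
D = 12 × 25 × (1−f)/f ≈ 12 × 25 × 7.00000 ≈ 2100.00 mg.

2100 mg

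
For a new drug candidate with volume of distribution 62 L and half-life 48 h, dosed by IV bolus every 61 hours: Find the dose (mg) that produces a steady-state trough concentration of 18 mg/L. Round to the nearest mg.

τ/t½ = 61/48 ≈ 1.2708, so f = (1/2)^(61/48) ≈ 0.414420.
Cmin,ss = (D/Vd)·f/(1−f), so D = Cmin,ss·Vd·(1−f)/f.
D = 18 × 62 × (1−f)/f ≈ 18 × 62 × 1.41301 ≈ 1576.92 mg.

1577 mg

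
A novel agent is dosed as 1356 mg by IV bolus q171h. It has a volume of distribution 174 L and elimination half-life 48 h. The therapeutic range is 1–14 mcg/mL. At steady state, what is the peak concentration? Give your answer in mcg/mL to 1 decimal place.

τ/t½ = 171/48 ≈ 3.5625, so fraction remaining f = (1/2)^(171/48) ≈ 0.0846.
Accumulation ratio R = 1/(1 − f) ≈ 1/0.9154 ≈ 1.0924.
Single-dose peak C₀ = D/Vd = 1356/174 ≈ 7.793 mcg/mL.
Cmax,ss = C₀/(1 − f) ≈ 7.793/0.9154 ≈ 8.513 mcg/mL.
Peak 8.5 mcg/mL vs MTC 14 mcg/mL: below toxic threshold.

8.5 mcg/mL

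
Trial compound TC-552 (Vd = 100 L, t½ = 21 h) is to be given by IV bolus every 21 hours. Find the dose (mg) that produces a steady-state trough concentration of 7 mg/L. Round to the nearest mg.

700 mg

τ/t½ = 21/21 ≈ 1, so f = (1/2)^(21/21) ≈ 0.500000.
Cmin,ss = (D/Vd)·f/(1−f), so D = Cmin,ss·Vd·(1−f)/f.
D = 7 × 100 × (1−f)/f ≈ 7 × 100 × 1.00000 ≈ 700.00 mg.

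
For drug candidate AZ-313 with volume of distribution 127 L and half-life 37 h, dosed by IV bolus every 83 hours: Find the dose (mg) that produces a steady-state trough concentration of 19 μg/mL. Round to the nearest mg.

9012 mg

τ/t½ = 83/37 ≈ 2.2432, so f = (1/2)^(83/37) ≈ 0.211211.
Cmin,ss = (D/Vd)·f/(1−f), so D = Cmin,ss·Vd·(1−f)/f.
D = 19 × 127 × (1−f)/f ≈ 19 × 127 × 3.73460 ≈ 9011.59 mg.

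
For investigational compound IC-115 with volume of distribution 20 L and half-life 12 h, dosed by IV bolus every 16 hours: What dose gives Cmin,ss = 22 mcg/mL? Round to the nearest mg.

τ/t½ = 16/12 ≈ 1.3333, so f = (1/2)^(16/12) ≈ 0.396850.
Cmin,ss = (D/Vd)·f/(1−f), so D = Cmin,ss·Vd·(1−f)/f.
D = 22 × 20 × (1−f)/f ≈ 22 × 20 × 1.51984 ≈ 668.73 mg.

669 mg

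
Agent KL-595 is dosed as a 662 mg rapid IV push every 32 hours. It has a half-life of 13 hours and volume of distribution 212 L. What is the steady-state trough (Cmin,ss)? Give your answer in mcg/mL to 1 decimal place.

τ/t½ = 32/13 ≈ 2.4615, so fraction remaining f = (1/2)^(32/13) ≈ 0.1816.
At steady state, accumulation factor R = 1/(1 − e^(−kτ)) ≈ 1.2219.
Single-dose peak C₀ = D/Vd = 662/212 ≈ 3.123 mcg/mL.
Steady-state peak Cmax,ss = C₀·R ≈ 3.123 × 1.2219 ≈ 3.816 mcg/mL.
Steady-state trough Cmin,ss = Cmax,ss·f ≈ 3.816 × 0.1816 ≈ 0.693 mcg/mL.

0.7 mcg/mL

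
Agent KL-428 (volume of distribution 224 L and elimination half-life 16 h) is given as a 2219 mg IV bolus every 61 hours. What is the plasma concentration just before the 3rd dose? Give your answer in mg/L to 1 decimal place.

0.8 mg/L

f = (1/2)^(τ/t½) = (1/2)^(61/16) ≈ 0.0712.
C₀ = D/Vd = 2219/224 ≈ 9.906 mg/L.
Before the 3rd dose, 2 doses have been given. Superposition: Cmin = C₀·(f + f²).
≈ 9.906 × (0.0712 + 0.0051) ≈ 9.906 × 0.0763 ≈ 0.756 mg/L.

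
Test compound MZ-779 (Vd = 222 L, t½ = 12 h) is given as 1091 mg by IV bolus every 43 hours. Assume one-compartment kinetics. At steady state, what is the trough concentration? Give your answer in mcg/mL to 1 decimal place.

0.4 mcg/mL

k = ln2/t½ = ln2/12 ≈ 0.057762 h⁻¹; fraction remaining f = e^(−kτ) = e^(−0.057762×43) ≈ 0.0834.
Each bolus raises the concentration by D/Vd = 1091/222 ≈ 4.914 mcg/mL.
Steady-state trough Cmin,ss = C₀·f/(1−f) ≈ 4.914 × 0.0834/0.9166 ≈ 0.447 mcg/mL.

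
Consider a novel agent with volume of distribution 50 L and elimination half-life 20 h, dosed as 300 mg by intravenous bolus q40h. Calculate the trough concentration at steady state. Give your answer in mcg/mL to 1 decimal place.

2.0 mcg/mL

τ = 40 h = 2 half-lives, so f = (1/2)^2 = 0.25.
At steady state, R = 1/(1 − 0.25) = 4/3.
Single-dose peak C₀ = D/Vd = 300/50 = 6 mcg/mL.
Steady-state peak Cmax,ss = C₀·R = 6 × 4/3 ≈ 8.000 mcg/mL.
Steady-state trough Cmin,ss = Cmax,ss·f ≈ 8.000 × 0.25 ≈ 2.000 mcg/mL.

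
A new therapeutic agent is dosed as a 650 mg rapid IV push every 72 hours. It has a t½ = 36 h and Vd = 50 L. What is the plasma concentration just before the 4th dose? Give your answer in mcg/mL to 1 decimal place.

f = (1/2)^(τ/t½) = (1/2)^(72/36) ≈ 0.2500.
C₀ = D/Vd = 650/50 ≈ 13.000 mcg/mL.
Before the 4th dose, 3 doses have been given. Superposition: Cmin = C₀·(f + f² + … + f^3).
≈ 13.000 × (0.2500 + 0.0625 + 0.0156) ≈ 13.000 × 0.3281 ≈ 4.265 mcg/mL.

4.3 mcg/mL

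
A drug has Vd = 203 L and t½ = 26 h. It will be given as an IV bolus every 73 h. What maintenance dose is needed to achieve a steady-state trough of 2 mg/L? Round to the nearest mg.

τ/t½ = 73/26 ≈ 2.8077, so f = (1/2)^(73/26) ≈ 0.142824.
Cmin,ss = (D/Vd)·f/(1−f), so D = Cmin,ss·Vd·(1−f)/f.
D = 2 × 203 × (1−f)/f ≈ 2 × 203 × 6.00162 ≈ 2436.66 mg.

2437 mg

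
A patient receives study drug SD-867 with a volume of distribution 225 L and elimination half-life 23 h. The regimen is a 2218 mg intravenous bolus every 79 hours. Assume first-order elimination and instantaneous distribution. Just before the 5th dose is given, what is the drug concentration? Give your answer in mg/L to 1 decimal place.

f = (1/2)^(τ/t½) = (1/2)^(79/23) ≈ 0.0925.
C₀ = D/Vd = 2218/225 ≈ 9.858 mg/L.
Before the 5th dose, 4 doses have been given. Superposition: Cmin = C₀·(f + f² + … + f^4).
≈ 9.858 × (0.0925 + 0.0086 + 0.0008 + 0.0001) ≈ 9.858 × 0.1020 ≈ 1.006 mg/L.

1.0 mg/L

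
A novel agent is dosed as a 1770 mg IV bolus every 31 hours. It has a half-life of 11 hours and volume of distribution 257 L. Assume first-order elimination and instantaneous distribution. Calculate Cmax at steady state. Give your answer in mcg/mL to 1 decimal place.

8.0 mcg/mL

Over one 31-h interval, 31/11 ≈ 2.8182 half-lives elapse, leaving f ≈ 0.1418 of each dose.
Accumulation ratio R = 1/(1 − f) ≈ 1/0.8582 ≈ 1.1652.
Single-dose peak C₀ = D/Vd = 1770/257 ≈ 6.887 mcg/mL.
Steady-state peak Cmax,ss = C₀·R ≈ 6.887 × 1.1652 ≈ 8.025 mcg/mL.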